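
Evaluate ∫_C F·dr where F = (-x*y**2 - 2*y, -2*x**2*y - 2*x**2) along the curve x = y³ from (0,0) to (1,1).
-135/56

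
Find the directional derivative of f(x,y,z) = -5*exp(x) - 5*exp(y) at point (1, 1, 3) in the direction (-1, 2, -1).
-5*sqrt(6)*E/6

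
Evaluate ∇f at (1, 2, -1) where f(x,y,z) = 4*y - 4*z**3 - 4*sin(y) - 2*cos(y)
(0, -4*cos(2) + 2*sin(2) + 4, -12)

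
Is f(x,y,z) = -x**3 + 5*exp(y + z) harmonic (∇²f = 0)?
No, ∇²f = -6*x + 10*exp(y + z)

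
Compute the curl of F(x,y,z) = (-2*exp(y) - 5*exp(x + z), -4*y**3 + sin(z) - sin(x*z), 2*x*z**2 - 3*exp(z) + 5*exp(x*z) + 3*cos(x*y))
(-3*x*sin(x*y) + x*cos(x*z) - cos(z), 3*y*sin(x*y) - 2*z**2 - 5*z*exp(x*z) - 5*exp(x + z), -z*cos(x*z) + 2*exp(y))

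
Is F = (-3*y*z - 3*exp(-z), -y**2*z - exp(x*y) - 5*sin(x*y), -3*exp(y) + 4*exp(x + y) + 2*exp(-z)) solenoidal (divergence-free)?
No, ∇·F = -x*exp(x*y) - 5*x*cos(x*y) - 2*y*z - 2*exp(-z)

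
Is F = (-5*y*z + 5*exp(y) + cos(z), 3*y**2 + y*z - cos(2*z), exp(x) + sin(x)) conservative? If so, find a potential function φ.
No, ∇×F = (-y - 2*sin(2*z), -5*y - exp(x) - sin(z) - cos(x), 5*z - 5*exp(y)) ≠ 0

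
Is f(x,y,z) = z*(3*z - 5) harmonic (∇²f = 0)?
No, ∇²f = 6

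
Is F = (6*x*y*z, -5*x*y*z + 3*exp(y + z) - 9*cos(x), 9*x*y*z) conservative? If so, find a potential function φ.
No, ∇×F = (5*x*y + 9*x*z - 3*exp(y + z), 3*y*(2*x - 3*z), -6*x*z - 5*y*z + 9*sin(x)) ≠ 0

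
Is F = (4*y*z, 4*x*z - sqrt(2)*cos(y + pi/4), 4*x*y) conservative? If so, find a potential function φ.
Yes, F is conservative. φ = 4*x*y*z - sqrt(2)*sin(y + pi/4)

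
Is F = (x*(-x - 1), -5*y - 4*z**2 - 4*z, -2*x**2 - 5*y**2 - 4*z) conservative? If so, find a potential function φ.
No, ∇×F = (-10*y + 8*z + 4, 4*x, 0) ≠ 0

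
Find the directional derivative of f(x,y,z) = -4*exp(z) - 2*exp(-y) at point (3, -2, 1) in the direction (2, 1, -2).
2*E*(E + 4)/3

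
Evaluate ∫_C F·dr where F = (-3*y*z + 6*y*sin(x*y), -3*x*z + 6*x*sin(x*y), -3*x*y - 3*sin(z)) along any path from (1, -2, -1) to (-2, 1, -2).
-6 - 3*cos(1) + 3*cos(2)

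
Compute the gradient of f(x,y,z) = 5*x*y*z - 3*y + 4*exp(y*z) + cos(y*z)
(5*y*z, 5*x*z + 4*z*exp(y*z) - z*sin(y*z) - 3, y*(5*x + 4*exp(y*z) - sin(y*z)))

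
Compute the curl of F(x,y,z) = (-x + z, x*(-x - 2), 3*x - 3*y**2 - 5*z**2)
(-6*y, -2, -2*x - 2)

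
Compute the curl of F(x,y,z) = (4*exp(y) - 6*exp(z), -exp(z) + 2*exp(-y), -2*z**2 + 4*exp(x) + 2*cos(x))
(exp(z), -4*exp(x) - 6*exp(z) + 2*sin(x), -4*exp(y))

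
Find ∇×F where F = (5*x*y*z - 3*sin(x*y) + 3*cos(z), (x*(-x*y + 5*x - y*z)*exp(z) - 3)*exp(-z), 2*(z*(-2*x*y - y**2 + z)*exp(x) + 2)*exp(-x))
(x*y - 4*x*z - 4*y*z - 3*exp(-z), 5*x*y + 4*y*z - 3*sin(z) + 4*exp(-x), -2*x*y - 5*x*z + 3*x*cos(x*y) + 10*x - y*z)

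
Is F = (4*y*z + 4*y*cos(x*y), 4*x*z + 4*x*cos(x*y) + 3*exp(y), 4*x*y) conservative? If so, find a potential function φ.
Yes, F is conservative. φ = 4*x*y*z + 3*exp(y) + 4*sin(x*y)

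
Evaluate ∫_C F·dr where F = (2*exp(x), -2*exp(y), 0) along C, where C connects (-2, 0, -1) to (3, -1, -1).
-2*exp(-1) - 2*exp(-2) + 2 + 2*exp(3)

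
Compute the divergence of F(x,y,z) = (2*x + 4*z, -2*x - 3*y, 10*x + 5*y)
-1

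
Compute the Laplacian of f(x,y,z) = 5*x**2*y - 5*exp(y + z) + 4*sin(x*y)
-4*x**2*sin(x*y) - 2*y*(2*y*sin(x*y) - 5) - 10*exp(y + z)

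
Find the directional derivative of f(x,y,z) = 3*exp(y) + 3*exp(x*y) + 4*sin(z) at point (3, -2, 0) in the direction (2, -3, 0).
sqrt(13)*(-9*exp(4)/13 - 3)*exp(-6)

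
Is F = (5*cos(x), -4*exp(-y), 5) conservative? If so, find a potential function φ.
Yes, F is conservative. φ = 5*z + 5*sin(x) + 4*exp(-y)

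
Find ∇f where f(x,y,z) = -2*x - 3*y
(-2, -3, 0)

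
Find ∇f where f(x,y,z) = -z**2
(0, 0, -2*z)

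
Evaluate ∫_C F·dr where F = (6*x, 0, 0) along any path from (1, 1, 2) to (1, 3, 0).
0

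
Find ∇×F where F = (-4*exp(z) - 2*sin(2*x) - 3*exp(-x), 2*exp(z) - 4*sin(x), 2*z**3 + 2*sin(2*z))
(-2*exp(z), -4*exp(z), -4*cos(x))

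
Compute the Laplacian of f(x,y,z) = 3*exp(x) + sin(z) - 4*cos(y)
3*exp(x) - sin(z) + 4*cos(y)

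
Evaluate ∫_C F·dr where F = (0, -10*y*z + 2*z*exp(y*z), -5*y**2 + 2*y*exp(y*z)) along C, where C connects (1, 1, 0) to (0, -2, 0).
0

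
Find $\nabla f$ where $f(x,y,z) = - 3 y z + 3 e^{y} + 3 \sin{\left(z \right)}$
(0, -3*z + 3*exp(y), -3*y + 3*cos(z))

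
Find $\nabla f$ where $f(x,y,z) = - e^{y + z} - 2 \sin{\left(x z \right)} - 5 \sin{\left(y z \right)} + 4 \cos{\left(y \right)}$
(-2*z*cos(x*z), -5*z*cos(y*z) - exp(y + z) - 4*sin(y), -2*x*cos(x*z) - 5*y*cos(y*z) - exp(y + z))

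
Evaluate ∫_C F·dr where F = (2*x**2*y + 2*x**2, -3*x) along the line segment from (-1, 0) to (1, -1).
2/3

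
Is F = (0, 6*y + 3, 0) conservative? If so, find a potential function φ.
Yes, F is conservative. φ = 3*y*(y + 1)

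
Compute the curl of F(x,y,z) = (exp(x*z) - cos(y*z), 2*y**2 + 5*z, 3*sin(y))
(3*cos(y) - 5, x*exp(x*z) + y*sin(y*z), -z*sin(y*z))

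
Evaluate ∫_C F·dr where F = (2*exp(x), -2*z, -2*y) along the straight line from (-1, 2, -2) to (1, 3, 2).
-20 + 4*sinh(1)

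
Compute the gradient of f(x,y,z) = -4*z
(0, 0, -4)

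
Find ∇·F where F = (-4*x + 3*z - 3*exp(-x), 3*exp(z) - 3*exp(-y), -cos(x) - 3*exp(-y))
-4 + 3*exp(-y) + 3*exp(-x)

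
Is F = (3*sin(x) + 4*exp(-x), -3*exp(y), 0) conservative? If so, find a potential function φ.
Yes, F is conservative. φ = -3*exp(y) - 3*cos(x) - 4*exp(-x)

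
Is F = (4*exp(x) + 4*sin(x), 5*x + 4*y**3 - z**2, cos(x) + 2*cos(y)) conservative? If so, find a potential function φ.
No, ∇×F = (2*z - 2*sin(y), sin(x), 5) ≠ 0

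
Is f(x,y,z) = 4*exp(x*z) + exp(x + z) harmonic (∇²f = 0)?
No, ∇²f = 4*x**2*exp(x*z) + 4*z**2*exp(x*z) + 2*exp(x + z)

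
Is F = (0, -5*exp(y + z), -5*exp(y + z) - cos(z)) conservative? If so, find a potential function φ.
Yes, F is conservative. φ = -5*exp(y + z) - sin(z)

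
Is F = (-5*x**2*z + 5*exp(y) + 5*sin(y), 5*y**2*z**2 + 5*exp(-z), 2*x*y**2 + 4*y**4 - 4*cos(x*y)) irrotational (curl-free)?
No, ∇×F = (4*x*y + 4*x*sin(x*y) + 16*y**3 - 10*y**2*z + 5*exp(-z), -5*x**2 - 2*y**2 - 4*y*sin(x*y), -5*exp(y) - 5*cos(y))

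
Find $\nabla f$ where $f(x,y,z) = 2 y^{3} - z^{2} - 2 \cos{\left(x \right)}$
(2*sin(x), 6*y**2, -2*z)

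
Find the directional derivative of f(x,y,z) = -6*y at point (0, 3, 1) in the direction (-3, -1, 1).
6*sqrt(11)/11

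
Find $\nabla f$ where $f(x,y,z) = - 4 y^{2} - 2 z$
(0, -8*y, -2)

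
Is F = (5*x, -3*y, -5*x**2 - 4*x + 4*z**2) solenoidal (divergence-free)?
No, ∇·F = 8*z + 2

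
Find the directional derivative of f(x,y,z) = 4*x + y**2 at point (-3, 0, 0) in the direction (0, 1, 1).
0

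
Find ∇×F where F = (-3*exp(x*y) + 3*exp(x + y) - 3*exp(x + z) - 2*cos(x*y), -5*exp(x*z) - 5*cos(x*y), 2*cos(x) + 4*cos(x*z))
(5*x*exp(x*z), 4*z*sin(x*z) - 3*exp(x + z) + 2*sin(x), 3*x*exp(x*y) - 2*x*sin(x*y) + 5*y*sin(x*y) - 5*z*exp(x*z) - 3*exp(x + y))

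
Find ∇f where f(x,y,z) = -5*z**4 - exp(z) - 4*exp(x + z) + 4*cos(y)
(-4*exp(x + z), -4*sin(y), -20*z**3 - exp(z) - 4*exp(x + z))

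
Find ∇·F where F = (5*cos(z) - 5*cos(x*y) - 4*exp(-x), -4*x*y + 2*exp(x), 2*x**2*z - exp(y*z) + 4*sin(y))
2*x**2 - 4*x - y*exp(y*z) + 5*y*sin(x*y) + 4*exp(-x)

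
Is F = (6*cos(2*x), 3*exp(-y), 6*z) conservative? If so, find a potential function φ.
Yes, F is conservative. φ = 3*z**2 + 3*sin(2*x) - 3*exp(-y)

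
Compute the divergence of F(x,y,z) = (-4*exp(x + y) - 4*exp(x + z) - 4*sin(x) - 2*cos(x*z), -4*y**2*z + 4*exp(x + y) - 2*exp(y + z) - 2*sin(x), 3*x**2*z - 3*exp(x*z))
3*x**2 - 3*x*exp(x*z) - 8*y*z + 2*z*sin(x*z) - 4*exp(x + z) - 2*exp(y + z) - 4*cos(x)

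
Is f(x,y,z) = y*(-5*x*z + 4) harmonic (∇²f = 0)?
Yes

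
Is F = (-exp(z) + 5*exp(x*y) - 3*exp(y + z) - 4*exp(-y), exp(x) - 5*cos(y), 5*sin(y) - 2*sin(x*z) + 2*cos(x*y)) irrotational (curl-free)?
No, ∇×F = (-2*x*sin(x*y) + 5*cos(y), 2*y*sin(x*y) + 2*z*cos(x*z) - exp(z) - 3*exp(y + z), -5*x*exp(x*y) + exp(x) + 3*exp(y + z) - 4*exp(-y))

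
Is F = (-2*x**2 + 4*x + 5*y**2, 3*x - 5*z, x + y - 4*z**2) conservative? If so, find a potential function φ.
No, ∇×F = (6, -1, 3 - 10*y) ≠ 0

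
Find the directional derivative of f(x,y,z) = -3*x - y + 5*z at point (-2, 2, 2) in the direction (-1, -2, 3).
10*sqrt(14)/7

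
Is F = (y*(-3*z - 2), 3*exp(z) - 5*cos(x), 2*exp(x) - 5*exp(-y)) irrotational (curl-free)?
No, ∇×F = (-3*exp(z) + 5*exp(-y), -3*y - 2*exp(x), 3*z + 5*sin(x) + 2)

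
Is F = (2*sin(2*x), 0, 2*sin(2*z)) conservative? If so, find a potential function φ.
Yes, F is conservative. φ = -cos(2*x) - cos(2*z)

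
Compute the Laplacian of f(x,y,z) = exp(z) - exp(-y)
exp(z) - exp(-y)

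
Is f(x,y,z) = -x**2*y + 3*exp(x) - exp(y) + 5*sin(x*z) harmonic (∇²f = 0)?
No, ∇²f = -5*x**2*sin(x*z) - 2*y - 5*z**2*sin(x*z) + 3*exp(x) - exp(y)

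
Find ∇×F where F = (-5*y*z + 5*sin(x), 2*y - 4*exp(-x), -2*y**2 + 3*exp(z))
(-4*y, -5*y, 5*z + 4*exp(-x))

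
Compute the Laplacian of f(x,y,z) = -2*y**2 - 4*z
-4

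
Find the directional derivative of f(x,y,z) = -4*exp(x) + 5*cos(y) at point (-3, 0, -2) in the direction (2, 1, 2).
-8*exp(-3)/3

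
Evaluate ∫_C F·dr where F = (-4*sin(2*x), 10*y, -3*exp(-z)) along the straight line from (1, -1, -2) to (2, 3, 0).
-3*exp(2) + 2*cos(4) - 2*cos(2) + 43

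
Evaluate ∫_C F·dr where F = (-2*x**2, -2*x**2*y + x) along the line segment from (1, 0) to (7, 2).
-328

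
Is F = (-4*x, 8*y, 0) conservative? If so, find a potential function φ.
Yes, F is conservative. φ = -2*x**2 + 4*y**2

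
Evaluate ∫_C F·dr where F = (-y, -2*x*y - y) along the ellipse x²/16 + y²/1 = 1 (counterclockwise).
4*pi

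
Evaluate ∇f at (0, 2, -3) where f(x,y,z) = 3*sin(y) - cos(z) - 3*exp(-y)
(0, 3*cos(2) + 3*exp(-2), -sin(3))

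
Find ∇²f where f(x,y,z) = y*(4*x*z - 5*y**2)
-30*y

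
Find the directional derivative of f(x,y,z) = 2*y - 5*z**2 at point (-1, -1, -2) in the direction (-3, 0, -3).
-10*sqrt(2)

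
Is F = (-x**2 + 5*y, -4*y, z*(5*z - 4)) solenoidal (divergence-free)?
No, ∇·F = -2*x + 10*z - 8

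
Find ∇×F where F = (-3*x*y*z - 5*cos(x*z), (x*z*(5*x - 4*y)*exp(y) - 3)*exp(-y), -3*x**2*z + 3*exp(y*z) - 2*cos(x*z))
(-x*(5*x - 4*y) + 3*z*exp(y*z), -3*x*y + 6*x*z + 5*x*sin(x*z) - 2*z*sin(x*z), z*(13*x - 4*y))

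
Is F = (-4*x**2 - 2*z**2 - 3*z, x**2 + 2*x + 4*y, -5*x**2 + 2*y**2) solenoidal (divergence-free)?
No, ∇·F = 4 - 8*x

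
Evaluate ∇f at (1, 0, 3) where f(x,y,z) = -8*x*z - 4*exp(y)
(-24, -4, -8)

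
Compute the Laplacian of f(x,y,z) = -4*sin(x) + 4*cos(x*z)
-4*x**2*cos(x*z) - 4*z**2*cos(x*z) + 4*sin(x)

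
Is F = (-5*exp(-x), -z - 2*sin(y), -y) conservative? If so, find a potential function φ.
Yes, F is conservative. φ = -y*z + 2*cos(y) + 5*exp(-x)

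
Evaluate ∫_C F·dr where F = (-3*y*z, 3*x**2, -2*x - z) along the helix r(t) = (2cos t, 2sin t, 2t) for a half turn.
4*pi**2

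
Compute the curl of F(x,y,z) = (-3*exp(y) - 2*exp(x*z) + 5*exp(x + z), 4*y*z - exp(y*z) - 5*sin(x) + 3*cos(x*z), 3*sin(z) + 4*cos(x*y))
(-4*x*sin(x*y) + 3*x*sin(x*z) + y*exp(y*z) - 4*y, -2*x*exp(x*z) + 4*y*sin(x*y) + 5*exp(x + z), -3*z*sin(x*z) + 3*exp(y) - 5*cos(x))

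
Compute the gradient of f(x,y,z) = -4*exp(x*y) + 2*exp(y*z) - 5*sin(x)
(-4*y*exp(x*y) - 5*cos(x), -4*x*exp(x*y) + 2*z*exp(y*z), 2*y*exp(y*z))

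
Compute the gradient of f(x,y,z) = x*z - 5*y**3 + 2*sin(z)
(z, -15*y**2, x + 2*cos(z))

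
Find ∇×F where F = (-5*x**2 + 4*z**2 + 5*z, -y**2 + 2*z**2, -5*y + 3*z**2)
(-4*z - 5, 8*z + 5, 0)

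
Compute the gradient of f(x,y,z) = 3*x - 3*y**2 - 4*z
(3, -6*y, -4)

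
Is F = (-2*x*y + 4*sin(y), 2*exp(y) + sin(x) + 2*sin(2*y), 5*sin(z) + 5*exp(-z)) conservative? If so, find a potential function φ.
No, ∇×F = (0, 0, 2*x + cos(x) - 4*cos(y)) ≠ 0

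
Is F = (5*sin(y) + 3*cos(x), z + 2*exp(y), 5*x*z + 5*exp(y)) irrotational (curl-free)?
No, ∇×F = (5*exp(y) - 1, -5*z, -5*cos(y))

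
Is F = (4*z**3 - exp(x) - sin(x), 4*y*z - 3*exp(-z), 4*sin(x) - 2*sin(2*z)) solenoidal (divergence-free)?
No, ∇·F = 4*z - exp(x) - cos(x) - 4*cos(2*z)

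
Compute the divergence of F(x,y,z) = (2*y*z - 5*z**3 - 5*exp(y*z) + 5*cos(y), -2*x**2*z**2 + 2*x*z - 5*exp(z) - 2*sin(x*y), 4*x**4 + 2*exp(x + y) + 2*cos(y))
-2*x*cos(x*y)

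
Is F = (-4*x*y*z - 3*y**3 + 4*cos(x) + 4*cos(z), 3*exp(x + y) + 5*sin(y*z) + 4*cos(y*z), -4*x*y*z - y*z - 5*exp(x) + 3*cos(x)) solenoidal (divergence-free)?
No, ∇·F = -4*x*y - 4*y*z - y - 4*z*sin(y*z) + 5*z*cos(y*z) + 3*exp(x + y) - 4*sin(x)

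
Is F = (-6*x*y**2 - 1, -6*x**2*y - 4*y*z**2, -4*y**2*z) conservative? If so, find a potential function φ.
Yes, F is conservative. φ = -3*x**2*y**2 - x - 2*y**2*z**2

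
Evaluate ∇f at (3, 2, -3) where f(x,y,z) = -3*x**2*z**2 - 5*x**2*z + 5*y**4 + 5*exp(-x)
(-72 - 5*exp(-3), 160, 117)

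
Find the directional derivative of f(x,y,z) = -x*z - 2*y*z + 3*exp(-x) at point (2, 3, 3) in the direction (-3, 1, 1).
sqrt(11)*(9 - 5*exp(2))*exp(-2)/11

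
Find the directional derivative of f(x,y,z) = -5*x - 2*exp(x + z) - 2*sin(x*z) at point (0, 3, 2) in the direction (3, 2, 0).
3*sqrt(13)*(-2*exp(2) - 9)/13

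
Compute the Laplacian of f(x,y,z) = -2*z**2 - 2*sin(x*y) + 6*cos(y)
2*x**2*sin(x*y) + 2*y**2*sin(x*y) - 6*cos(y) - 4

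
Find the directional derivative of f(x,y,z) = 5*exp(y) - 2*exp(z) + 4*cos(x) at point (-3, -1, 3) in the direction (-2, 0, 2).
-sqrt(2)*(2*sin(3) + exp(3))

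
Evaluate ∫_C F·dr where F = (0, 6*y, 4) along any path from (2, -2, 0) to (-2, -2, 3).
12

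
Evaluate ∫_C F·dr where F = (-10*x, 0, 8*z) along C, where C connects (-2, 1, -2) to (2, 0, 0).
-16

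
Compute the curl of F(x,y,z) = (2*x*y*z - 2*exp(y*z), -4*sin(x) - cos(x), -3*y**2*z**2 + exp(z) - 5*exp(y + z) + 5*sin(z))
(-6*y*z**2 - 5*exp(y + z), 2*y*(x - exp(y*z)), -2*x*z + 2*z*exp(y*z) + sin(x) - 4*cos(x))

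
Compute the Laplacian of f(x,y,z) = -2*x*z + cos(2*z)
-4*cos(2*z)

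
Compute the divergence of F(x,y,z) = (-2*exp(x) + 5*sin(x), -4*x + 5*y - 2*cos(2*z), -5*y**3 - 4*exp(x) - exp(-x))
-2*exp(x) + 5*cos(x) + 5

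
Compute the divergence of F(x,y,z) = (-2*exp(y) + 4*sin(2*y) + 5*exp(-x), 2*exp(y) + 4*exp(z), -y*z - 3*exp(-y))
-y + 2*exp(y) - 5*exp(-x)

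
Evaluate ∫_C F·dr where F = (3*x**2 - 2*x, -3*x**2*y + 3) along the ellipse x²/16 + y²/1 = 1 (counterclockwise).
0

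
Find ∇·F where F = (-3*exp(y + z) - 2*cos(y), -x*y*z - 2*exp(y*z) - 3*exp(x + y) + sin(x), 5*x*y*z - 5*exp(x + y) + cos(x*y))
5*x*y - x*z - 2*z*exp(y*z) - 3*exp(x + y)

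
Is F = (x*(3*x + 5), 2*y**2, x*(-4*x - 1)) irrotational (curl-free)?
No, ∇×F = (0, 8*x + 1, 0)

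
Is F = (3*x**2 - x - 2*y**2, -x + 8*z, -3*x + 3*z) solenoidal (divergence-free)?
No, ∇·F = 6*x + 2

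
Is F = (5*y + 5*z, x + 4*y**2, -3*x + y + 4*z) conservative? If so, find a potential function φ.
No, ∇×F = (1, 8, -4) ≠ 0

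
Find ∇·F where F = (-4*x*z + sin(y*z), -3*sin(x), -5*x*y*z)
-5*x*y - 4*z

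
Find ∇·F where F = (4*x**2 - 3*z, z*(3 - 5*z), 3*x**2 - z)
8*x - 1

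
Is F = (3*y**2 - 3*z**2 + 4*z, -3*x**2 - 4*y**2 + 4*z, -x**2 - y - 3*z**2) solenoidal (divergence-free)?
No, ∇·F = -8*y - 6*z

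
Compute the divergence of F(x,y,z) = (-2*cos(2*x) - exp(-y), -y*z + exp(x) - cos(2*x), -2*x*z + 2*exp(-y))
-2*x - z + 4*sin(2*x)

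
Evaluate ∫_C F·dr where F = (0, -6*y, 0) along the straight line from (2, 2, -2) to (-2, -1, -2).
9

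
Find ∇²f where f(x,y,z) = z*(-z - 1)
-2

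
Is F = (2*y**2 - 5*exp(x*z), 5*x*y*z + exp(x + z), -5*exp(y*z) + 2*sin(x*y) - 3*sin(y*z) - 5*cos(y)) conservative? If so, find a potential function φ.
No, ∇×F = (-5*x*y + 2*x*cos(x*y) - 5*z*exp(y*z) - 3*z*cos(y*z) - exp(x + z) + 5*sin(y), -5*x*exp(x*z) - 2*y*cos(x*y), 5*y*z - 4*y + exp(x + z)) ≠ 0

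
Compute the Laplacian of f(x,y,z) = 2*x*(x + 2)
4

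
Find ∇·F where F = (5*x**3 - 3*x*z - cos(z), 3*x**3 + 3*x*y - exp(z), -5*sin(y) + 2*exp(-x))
15*x**2 + 3*x - 3*z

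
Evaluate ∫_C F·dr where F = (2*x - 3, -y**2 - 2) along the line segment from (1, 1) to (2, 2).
-13/3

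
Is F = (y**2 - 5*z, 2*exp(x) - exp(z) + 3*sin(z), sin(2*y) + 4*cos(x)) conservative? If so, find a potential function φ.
No, ∇×F = (exp(z) + 2*cos(2*y) - 3*cos(z), 4*sin(x) - 5, -2*y + 2*exp(x)) ≠ 0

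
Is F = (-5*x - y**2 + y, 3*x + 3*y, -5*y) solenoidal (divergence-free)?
No, ∇·F = -2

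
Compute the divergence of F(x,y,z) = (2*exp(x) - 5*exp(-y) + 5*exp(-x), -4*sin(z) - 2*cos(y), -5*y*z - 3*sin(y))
-5*y + 2*exp(x) + 2*sin(y) - 5*exp(-x)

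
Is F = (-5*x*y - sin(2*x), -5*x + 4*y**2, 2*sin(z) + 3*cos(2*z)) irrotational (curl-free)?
No, ∇×F = (0, 0, 5*x - 5)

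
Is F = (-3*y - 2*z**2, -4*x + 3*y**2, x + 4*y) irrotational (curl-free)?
No, ∇×F = (4, -4*z - 1, -1)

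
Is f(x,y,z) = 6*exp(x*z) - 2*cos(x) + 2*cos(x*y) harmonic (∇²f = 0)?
No, ∇²f = 6*x**2*exp(x*z) - 2*x**2*cos(x*y) - 2*y**2*cos(x*y) + 6*z**2*exp(x*z) + 2*cos(x)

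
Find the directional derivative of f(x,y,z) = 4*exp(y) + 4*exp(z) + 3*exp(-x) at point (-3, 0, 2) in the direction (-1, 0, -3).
3*sqrt(10)*(-4 + E)*exp(2)/10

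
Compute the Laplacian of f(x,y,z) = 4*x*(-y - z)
0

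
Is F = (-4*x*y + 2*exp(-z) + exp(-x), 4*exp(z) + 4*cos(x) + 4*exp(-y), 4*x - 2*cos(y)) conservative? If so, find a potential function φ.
No, ∇×F = (-4*exp(z) + 2*sin(y), -4 - 2*exp(-z), 4*x - 4*sin(x)) ≠ 0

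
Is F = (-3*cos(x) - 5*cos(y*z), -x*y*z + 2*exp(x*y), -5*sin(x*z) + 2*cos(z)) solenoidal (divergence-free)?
No, ∇·F = -x*z + 2*x*exp(x*y) - 5*x*cos(x*z) + 3*sin(x) - 2*sin(z)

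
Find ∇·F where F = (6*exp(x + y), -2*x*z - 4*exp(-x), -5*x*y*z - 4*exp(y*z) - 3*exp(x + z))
-5*x*y - 4*y*exp(y*z) + 6*exp(x + y) - 3*exp(x + z)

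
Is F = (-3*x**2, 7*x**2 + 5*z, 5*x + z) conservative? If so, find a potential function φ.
No, ∇×F = (-5, -5, 14*x) ≠ 0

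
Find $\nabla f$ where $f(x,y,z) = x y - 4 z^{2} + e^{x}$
(y + exp(x), x, -8*z)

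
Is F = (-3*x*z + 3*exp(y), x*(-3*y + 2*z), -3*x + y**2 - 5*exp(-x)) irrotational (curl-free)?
No, ∇×F = (-2*x + 2*y, -3*x + 3 - 5*exp(-x), -3*y + 2*z - 3*exp(y))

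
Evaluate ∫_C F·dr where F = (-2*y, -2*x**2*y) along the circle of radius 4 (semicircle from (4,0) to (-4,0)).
16*pi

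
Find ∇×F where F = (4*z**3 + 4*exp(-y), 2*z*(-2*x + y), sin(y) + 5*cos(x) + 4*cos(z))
(4*x - 2*y + cos(y), 12*z**2 + 5*sin(x), -4*z + 4*exp(-y))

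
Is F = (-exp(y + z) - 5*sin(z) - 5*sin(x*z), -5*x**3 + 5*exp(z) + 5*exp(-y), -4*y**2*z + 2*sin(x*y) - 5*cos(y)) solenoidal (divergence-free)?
No, ∇·F = -4*y**2 - 5*z*cos(x*z) - 5*exp(-y)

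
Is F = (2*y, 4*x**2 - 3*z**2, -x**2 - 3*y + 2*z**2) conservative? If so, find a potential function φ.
No, ∇×F = (6*z - 3, 2*x, 8*x - 2) ≠ 0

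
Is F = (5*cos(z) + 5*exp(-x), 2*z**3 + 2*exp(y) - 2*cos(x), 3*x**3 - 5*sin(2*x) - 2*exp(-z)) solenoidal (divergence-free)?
No, ∇·F = 2*exp(y) + 2*exp(-z) - 5*exp(-x)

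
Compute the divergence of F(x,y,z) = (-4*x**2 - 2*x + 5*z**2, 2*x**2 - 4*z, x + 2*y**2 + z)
-8*x - 1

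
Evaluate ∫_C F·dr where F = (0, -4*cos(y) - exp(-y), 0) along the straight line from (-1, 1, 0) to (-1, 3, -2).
(-exp(2) + 1 + 4*(-sin(3) + sin(1))*exp(3))*exp(-3)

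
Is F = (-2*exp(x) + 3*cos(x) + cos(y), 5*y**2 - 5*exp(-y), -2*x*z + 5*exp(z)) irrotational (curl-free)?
No, ∇×F = (0, 2*z, sin(y))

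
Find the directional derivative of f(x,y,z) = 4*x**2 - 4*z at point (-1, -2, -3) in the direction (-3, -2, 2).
16*sqrt(17)/17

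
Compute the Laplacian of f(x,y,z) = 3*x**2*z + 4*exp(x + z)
6*z + 8*exp(x + z)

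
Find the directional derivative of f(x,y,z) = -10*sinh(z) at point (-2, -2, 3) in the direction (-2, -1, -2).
20*cosh(3)/3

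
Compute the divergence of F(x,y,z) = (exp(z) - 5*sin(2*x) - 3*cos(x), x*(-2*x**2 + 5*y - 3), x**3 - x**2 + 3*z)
5*x + 3*sin(x) - 10*cos(2*x) + 3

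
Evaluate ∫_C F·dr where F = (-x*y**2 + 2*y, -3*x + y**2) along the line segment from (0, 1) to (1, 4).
67/4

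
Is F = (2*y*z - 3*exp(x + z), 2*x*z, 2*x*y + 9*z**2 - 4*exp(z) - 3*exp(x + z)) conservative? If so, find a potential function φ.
Yes, F is conservative. φ = 2*x*y*z + 3*z**3 - 4*exp(z) - 3*exp(x + z)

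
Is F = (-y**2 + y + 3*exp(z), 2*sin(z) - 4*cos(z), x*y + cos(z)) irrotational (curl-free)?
No, ∇×F = (x - 4*sin(z) - 2*cos(z), -y + 3*exp(z), 2*y - 1)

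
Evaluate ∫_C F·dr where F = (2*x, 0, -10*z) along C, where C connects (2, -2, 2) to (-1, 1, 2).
-3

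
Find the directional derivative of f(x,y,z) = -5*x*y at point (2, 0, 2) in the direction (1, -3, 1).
30*sqrt(11)/11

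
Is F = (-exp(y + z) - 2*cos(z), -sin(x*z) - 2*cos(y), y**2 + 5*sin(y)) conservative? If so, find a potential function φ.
No, ∇×F = (x*cos(x*z) + 2*y + 5*cos(y), -exp(y + z) + 2*sin(z), -z*cos(x*z) + exp(y + z)) ≠ 0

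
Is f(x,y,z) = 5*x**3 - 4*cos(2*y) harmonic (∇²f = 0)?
No, ∇²f = 30*x + 16*cos(2*y)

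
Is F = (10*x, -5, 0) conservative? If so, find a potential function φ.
Yes, F is conservative. φ = 5*x**2 - 5*y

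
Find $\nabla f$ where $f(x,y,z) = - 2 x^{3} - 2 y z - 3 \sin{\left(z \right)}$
(-6*x**2, -2*z, -2*y - 3*cos(z))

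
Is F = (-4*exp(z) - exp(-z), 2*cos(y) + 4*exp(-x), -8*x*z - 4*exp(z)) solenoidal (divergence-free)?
No, ∇·F = -8*x - 4*exp(z) - 2*sin(y)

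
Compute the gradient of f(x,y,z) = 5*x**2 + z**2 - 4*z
(10*x, 0, 2*z - 4)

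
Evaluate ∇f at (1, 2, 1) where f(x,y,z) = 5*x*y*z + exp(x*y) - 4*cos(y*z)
(10 + 2*exp(2), 4*sin(2) + 5 + exp(2), 8*sin(2) + 10)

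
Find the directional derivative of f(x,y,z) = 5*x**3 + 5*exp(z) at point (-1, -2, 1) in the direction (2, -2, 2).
5*sqrt(3)*(E + 3)/3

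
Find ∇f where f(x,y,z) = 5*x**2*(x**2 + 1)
(20*x**3 + 10*x, 0, 0)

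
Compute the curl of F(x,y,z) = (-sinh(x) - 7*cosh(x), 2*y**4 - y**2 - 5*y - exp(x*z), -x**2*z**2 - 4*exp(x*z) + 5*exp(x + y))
(x*exp(x*z) + 5*exp(x + y), 2*x*z**2 + 4*z*exp(x*z) - 5*exp(x + y), -z*exp(x*z))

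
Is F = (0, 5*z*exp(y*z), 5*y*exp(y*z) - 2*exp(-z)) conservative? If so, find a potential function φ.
Yes, F is conservative. φ = 5*exp(y*z) + 2*exp(-z)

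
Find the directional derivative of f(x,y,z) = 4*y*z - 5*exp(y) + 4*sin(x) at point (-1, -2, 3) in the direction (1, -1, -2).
sqrt(6)*(5 + 4*exp(2)*cos(1) + 4*exp(2))*exp(-2)/6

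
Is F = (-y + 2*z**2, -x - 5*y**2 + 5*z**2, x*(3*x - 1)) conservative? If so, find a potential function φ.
No, ∇×F = (-10*z, -6*x + 4*z + 1, 0) ≠ 0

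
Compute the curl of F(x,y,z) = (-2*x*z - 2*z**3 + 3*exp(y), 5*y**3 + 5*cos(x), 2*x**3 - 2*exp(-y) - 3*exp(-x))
(2*exp(-y), -6*x**2 - 2*x - 6*z**2 - 3*exp(-x), -3*exp(y) - 5*sin(x))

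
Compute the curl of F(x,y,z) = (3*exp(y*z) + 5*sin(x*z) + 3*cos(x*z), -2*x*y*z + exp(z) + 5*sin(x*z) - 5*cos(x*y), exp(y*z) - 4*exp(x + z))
(2*x*y - 5*x*cos(x*z) + z*exp(y*z) - exp(z), -3*x*sin(x*z) + 5*x*cos(x*z) + 3*y*exp(y*z) + 4*exp(x + z), -2*y*z + 5*y*sin(x*y) - 3*z*exp(y*z) + 5*z*cos(x*z))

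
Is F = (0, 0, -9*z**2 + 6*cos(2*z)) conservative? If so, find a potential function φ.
Yes, F is conservative. φ = -3*z**3 + 3*sin(2*z)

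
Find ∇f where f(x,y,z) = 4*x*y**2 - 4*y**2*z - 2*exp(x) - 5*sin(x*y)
(4*y**2 - 5*y*cos(x*y) - 2*exp(x), 8*x*y - 5*x*cos(x*y) - 8*y*z, -4*y**2)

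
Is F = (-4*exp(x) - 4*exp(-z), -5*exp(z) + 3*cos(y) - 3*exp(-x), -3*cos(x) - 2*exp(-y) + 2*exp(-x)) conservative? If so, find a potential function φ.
No, ∇×F = (5*exp(z) + 2*exp(-y), -3*sin(x) + 4*exp(-z) + 2*exp(-x), 3*exp(-x)) ≠ 0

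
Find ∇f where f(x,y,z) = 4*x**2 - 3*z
(8*x, 0, -3)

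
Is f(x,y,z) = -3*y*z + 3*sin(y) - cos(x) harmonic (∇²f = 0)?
No, ∇²f = -3*sin(y) + cos(x)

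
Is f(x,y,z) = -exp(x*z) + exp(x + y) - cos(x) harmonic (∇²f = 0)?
No, ∇²f = -x**2*exp(x*z) - z**2*exp(x*z) + 2*exp(x + y) + cos(x)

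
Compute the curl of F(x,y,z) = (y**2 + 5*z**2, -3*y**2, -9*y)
(-9, 10*z, -2*y)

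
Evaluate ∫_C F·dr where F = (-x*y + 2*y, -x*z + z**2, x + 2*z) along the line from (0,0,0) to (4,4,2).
-8/3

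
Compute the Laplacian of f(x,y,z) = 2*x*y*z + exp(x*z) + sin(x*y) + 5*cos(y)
x**2*exp(x*z) - x**2*sin(x*y) - y**2*sin(x*y) + z**2*exp(x*z) - 5*cos(y)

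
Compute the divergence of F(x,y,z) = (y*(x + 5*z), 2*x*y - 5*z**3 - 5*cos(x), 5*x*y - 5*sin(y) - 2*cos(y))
2*x + y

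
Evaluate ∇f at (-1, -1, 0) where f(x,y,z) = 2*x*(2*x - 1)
(-10, 0, 0)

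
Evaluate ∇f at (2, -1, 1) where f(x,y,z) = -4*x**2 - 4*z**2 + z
(-16, 0, -7)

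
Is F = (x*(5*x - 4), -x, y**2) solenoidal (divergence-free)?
No, ∇·F = 10*x - 4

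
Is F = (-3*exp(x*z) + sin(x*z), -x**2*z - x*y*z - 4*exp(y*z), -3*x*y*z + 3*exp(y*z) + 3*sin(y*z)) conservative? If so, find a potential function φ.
No, ∇×F = (x**2 + x*y - 3*x*z + 4*y*exp(y*z) + 3*z*exp(y*z) + 3*z*cos(y*z), -3*x*exp(x*z) + x*cos(x*z) + 3*y*z, z*(-2*x - y)) ≠ 0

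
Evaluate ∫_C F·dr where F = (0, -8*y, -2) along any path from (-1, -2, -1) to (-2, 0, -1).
16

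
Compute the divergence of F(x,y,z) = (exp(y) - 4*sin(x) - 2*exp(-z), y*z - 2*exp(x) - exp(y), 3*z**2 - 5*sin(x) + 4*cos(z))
7*z - exp(y) - 4*sin(z) - 4*cos(x)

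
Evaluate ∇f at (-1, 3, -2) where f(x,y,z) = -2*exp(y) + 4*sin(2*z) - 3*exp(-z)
(0, -2*exp(3), 8*cos(4) + 3*exp(2))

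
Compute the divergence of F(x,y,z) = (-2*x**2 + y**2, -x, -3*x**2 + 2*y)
-4*x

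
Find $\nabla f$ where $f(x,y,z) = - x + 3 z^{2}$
(-1, 0, 6*z)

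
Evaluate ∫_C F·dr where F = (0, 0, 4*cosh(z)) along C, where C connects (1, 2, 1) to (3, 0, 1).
0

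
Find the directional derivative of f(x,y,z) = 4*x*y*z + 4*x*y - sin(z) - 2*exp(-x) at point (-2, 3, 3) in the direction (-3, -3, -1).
sqrt(19)*(-6*exp(2) - 24 + cos(3))/19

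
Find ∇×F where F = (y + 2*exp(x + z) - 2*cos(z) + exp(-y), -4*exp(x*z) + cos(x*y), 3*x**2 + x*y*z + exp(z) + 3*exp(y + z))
(x*z + 4*x*exp(x*z) + 3*exp(y + z), -6*x - y*z + 2*exp(x + z) + 2*sin(z), -y*sin(x*y) - 4*z*exp(x*z) - 1 + exp(-y))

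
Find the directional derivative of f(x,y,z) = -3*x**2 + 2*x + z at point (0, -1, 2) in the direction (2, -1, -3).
sqrt(14)/14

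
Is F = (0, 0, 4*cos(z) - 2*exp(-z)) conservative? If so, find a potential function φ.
Yes, F is conservative. φ = 4*sin(z) + 2*exp(-z)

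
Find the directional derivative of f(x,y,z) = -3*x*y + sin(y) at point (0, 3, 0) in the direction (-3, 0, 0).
9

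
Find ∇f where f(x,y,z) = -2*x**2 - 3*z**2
(-4*x, 0, -6*z)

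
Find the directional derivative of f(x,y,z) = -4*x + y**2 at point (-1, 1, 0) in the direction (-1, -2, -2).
0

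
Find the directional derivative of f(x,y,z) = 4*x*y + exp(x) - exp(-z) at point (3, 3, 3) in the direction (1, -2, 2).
-4 - sinh(3)/3 + cosh(3)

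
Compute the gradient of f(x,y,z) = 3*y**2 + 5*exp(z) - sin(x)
(-cos(x), 6*y, 5*exp(z))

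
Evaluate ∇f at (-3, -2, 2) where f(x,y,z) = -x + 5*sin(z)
(-1, 0, 5*cos(2))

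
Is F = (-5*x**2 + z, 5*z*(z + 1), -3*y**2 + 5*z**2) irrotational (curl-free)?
No, ∇×F = (-6*y - 10*z - 5, 1, 0)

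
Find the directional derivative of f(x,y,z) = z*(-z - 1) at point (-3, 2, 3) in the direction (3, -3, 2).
-7*sqrt(22)/11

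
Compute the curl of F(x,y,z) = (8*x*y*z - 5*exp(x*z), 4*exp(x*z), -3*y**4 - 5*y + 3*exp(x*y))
(3*x*exp(x*y) - 4*x*exp(x*z) - 12*y**3 - 5, 8*x*y - 5*x*exp(x*z) - 3*y*exp(x*y), 4*z*(-2*x + exp(x*z)))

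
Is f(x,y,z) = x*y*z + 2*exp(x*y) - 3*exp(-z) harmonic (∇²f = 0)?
No, ∇²f = (2*(x**2 + y**2)*exp(x*y + z) - 3)*exp(-z)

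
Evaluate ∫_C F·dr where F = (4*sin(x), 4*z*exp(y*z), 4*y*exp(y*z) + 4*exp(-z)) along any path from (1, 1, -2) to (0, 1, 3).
4*(-E - 1 + (-1 + cos(1) + exp(2) + exp(3))*exp(3))*exp(-3)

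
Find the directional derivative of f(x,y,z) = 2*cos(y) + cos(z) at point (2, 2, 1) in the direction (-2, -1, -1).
sqrt(6)*(sin(1) + 2*sin(2))/6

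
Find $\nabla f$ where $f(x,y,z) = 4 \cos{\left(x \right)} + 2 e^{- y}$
(-4*sin(x), -2*exp(-y), 0)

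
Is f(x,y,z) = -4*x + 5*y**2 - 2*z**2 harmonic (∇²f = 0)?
No, ∇²f = 6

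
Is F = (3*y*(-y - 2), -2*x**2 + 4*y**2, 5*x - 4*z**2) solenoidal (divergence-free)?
No, ∇·F = 8*y - 8*z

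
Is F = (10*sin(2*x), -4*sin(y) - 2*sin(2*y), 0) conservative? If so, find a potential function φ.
Yes, F is conservative. φ = -5*cos(2*x) + 4*cos(y) + cos(2*y)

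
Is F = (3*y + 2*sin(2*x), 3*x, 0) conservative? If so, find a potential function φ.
Yes, F is conservative. φ = 3*x*y - cos(2*x)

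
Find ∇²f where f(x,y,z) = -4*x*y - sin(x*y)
(x**2 + y**2)*sin(x*y)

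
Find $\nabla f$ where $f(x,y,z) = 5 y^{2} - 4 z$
(0, 10*y, -4)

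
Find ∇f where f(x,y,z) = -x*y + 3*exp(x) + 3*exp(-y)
(-y + 3*exp(x), -x - 3*exp(-y), 0)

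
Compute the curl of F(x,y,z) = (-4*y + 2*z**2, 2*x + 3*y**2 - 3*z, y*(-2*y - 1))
(2 - 4*y, 4*z, 6)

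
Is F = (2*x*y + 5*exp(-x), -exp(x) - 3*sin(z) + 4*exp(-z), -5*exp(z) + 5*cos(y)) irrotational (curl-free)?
No, ∇×F = (-5*sin(y) + 3*cos(z) + 4*exp(-z), 0, -2*x - exp(x))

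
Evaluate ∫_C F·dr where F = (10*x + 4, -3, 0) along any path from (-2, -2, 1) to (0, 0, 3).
-18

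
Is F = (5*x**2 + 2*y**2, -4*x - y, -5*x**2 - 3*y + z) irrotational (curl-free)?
No, ∇×F = (-3, 10*x, -4*y - 4)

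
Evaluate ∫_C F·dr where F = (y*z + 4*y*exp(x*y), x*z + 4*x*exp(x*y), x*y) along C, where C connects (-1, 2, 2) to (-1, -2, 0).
4 + 8*sinh(2)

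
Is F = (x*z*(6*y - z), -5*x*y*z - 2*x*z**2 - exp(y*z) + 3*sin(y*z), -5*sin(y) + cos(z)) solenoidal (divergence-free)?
No, ∇·F = -5*x*z + z*(6*y - z) - z*exp(y*z) + 3*z*cos(y*z) - sin(z)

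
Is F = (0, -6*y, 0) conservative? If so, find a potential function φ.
Yes, F is conservative. φ = -3*y**2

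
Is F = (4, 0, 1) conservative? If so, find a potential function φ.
Yes, F is conservative. φ = 4*x + z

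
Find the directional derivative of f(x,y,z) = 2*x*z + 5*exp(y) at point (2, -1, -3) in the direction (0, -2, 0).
-5*exp(-1)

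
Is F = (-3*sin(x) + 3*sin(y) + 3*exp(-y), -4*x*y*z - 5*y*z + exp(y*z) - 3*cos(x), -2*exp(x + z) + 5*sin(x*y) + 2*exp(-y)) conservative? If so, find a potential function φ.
No, ∇×F = (4*x*y + 5*x*cos(x*y) - y*exp(y*z) + 5*y - 2*exp(-y), -5*y*cos(x*y) + 2*exp(x + z), -4*y*z + 3*sin(x) - 3*cos(y) + 3*exp(-y)) ≠ 0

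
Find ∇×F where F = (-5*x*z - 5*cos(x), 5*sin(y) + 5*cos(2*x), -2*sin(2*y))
(-4*cos(2*y), -5*x, -10*sin(2*x))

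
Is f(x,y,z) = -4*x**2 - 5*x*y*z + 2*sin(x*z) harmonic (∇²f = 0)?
No, ∇²f = -2*x**2*sin(x*z) - 2*z**2*sin(x*z) - 8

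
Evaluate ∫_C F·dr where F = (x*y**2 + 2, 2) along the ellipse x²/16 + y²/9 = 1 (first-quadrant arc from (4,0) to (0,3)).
-38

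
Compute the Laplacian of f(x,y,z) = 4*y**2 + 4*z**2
16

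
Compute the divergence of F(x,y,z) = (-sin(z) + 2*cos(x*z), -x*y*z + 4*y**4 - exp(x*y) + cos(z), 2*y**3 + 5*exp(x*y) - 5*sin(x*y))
-x*z - x*exp(x*y) + 16*y**3 - 2*z*sin(x*z)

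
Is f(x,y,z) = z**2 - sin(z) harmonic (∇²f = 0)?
No, ∇²f = sin(z) + 2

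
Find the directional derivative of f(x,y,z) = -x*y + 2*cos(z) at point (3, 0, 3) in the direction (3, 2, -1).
sqrt(14)*(-3 + sin(3))/7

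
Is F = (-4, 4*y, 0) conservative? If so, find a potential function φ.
Yes, F is conservative. φ = -4*x + 2*y**2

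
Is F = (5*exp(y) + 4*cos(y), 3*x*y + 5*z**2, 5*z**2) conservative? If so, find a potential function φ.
No, ∇×F = (-10*z, 0, 3*y - 5*exp(y) + 4*sin(y)) ≠ 0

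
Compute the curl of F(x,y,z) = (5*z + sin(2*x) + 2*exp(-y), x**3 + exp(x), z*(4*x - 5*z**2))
(0, 5 - 4*z, 3*x**2 + exp(x) + 2*exp(-y))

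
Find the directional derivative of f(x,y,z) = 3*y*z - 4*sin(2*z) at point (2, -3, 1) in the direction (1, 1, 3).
-24*sqrt(11)*(cos(2) + 1)/11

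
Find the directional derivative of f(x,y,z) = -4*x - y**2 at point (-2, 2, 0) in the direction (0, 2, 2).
-2*sqrt(2)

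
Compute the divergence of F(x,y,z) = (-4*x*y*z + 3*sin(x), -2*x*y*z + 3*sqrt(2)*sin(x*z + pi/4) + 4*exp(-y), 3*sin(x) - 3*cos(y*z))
-2*x*z - 4*y*z + 3*y*sin(y*z) + 3*cos(x) - 4*exp(-y)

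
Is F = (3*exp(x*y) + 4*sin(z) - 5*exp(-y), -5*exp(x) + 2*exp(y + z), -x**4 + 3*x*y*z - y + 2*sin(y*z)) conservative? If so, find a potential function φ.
No, ∇×F = (3*x*z + 2*z*cos(y*z) - 2*exp(y + z) - 1, 4*x**3 - 3*y*z + 4*cos(z), -3*x*exp(x*y) - 5*exp(x) - 5*exp(-y)) ≠ 0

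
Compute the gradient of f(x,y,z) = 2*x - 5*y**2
(2, -10*y, 0)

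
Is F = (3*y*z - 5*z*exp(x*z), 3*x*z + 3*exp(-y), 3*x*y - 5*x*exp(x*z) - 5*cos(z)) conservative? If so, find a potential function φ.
Yes, F is conservative. φ = 3*x*y*z - 5*exp(x*z) - 5*sin(z) - 3*exp(-y)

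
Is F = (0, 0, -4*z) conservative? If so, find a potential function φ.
Yes, F is conservative. φ = -2*z**2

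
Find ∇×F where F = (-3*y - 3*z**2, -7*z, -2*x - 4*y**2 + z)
(7 - 8*y, 2 - 6*z, 3)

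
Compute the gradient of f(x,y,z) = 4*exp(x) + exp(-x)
(4*exp(x) - exp(-x), 0, 0)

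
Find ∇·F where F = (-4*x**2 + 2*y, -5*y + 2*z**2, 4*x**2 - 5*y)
-8*x - 5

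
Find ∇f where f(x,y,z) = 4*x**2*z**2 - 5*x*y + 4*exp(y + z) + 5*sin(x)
(8*x*z**2 - 5*y + 5*cos(x), -5*x + 4*exp(y + z), 8*x**2*z + 4*exp(y + z))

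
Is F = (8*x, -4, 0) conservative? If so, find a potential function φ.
Yes, F is conservative. φ = 4*x**2 - 4*y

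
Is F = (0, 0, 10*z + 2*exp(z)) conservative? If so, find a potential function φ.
Yes, F is conservative. φ = 5*z**2 + 2*exp(z)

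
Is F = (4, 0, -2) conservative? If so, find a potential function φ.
Yes, F is conservative. φ = 4*x - 2*z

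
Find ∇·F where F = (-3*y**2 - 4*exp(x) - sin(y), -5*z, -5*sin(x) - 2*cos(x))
-4*exp(x)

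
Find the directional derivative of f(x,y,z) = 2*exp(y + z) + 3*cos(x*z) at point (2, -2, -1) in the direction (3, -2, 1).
-sqrt(14)*(2 + 3*exp(3)*sin(2))*exp(-3)/14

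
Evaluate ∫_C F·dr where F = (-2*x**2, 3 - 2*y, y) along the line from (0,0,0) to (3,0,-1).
-18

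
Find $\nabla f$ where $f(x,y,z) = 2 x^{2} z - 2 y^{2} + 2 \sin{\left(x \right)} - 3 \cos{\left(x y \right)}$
(4*x*z + 3*y*sin(x*y) + 2*cos(x), 3*x*sin(x*y) - 4*y, 2*x**2)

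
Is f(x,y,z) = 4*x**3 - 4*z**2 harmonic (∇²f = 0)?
No, ∇²f = 24*x - 8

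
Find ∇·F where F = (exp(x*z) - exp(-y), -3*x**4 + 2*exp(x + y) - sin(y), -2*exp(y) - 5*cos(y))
z*exp(x*z) + 2*exp(x + y) - cos(y)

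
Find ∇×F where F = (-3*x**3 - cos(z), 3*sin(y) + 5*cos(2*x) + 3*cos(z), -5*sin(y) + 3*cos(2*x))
(3*sin(z) - 5*cos(y), 6*sin(2*x) + sin(z), -10*sin(2*x))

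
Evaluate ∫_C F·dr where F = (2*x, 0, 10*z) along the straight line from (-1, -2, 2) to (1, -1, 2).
0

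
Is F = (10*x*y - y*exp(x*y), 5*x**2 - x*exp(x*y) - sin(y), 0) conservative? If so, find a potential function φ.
Yes, F is conservative. φ = 5*x**2*y - exp(x*y) + cos(y)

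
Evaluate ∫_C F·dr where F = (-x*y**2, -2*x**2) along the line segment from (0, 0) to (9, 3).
-1377/4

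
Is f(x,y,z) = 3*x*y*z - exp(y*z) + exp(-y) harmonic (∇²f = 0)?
No, ∇²f = (-(y**2 + z**2)*exp(y*(z + 1)) + 1)*exp(-y)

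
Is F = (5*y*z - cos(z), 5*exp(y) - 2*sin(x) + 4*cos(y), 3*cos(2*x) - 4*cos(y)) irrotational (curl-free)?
No, ∇×F = (4*sin(y), 5*y + 6*sin(2*x) + sin(z), -5*z - 2*cos(x))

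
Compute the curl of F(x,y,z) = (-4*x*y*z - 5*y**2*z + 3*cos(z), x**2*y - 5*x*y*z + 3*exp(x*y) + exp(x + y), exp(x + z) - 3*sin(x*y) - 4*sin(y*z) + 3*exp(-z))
(5*x*y - 3*x*cos(x*y) - 4*z*cos(y*z), -4*x*y - 5*y**2 + 3*y*cos(x*y) - exp(x + z) - 3*sin(z), 2*x*y + 4*x*z + 5*y*z + 3*y*exp(x*y) + exp(x + y))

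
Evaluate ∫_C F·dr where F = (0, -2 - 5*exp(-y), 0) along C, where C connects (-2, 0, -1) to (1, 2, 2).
-9 + 5*exp(-2)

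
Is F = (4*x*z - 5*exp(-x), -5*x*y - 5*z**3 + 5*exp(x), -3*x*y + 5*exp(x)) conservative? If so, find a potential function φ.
No, ∇×F = (-3*x + 15*z**2, 4*x + 3*y - 5*exp(x), -5*y + 5*exp(x)) ≠ 0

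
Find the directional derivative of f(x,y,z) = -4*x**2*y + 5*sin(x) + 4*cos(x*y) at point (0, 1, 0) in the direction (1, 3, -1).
5*sqrt(11)/11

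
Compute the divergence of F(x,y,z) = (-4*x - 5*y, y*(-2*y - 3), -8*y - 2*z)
-4*y - 9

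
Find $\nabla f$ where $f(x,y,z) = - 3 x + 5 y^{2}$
(-3, 10*y, 0)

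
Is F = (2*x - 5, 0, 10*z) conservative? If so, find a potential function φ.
Yes, F is conservative. φ = x**2 - 5*x + 5*z**2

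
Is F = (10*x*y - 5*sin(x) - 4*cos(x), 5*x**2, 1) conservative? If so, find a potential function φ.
Yes, F is conservative. φ = 5*x**2*y + z - 4*sin(x) + 5*cos(x)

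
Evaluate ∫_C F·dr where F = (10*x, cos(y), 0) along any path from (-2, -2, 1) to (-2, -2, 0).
0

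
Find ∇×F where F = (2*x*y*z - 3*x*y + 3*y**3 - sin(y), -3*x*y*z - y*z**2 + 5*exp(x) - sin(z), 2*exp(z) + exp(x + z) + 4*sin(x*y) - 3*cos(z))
(3*x*y + 4*x*cos(x*y) + 2*y*z + cos(z), 2*x*y - 4*y*cos(x*y) - exp(x + z), -2*x*z + 3*x - 9*y**2 - 3*y*z + 5*exp(x) + cos(y))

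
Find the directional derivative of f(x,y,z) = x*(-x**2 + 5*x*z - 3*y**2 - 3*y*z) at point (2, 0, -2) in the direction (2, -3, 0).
-140*sqrt(13)/13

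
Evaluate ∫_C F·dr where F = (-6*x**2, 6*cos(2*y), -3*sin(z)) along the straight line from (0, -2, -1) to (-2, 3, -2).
3*sin(4) - 3*cos(1) + 3*cos(2) + 3*sin(6) + 16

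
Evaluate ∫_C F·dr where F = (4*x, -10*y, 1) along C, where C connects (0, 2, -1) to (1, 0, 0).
23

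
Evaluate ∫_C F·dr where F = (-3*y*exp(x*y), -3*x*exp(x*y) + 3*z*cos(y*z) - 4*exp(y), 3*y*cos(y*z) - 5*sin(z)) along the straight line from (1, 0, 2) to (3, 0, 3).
5*cos(3) - 5*cos(2)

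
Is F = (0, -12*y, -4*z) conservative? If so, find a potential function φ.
Yes, F is conservative. φ = -6*y**2 - 2*z**2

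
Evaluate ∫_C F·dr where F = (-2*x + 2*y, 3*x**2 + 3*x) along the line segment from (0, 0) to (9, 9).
1701/2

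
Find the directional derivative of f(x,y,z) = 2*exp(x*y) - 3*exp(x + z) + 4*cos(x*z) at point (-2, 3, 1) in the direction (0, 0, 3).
-8*sin(2) - 3*exp(-1)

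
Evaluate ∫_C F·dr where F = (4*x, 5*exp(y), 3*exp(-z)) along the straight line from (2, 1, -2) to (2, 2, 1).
(-3 + (-5 + 8*E)*exp(2))*exp(-1)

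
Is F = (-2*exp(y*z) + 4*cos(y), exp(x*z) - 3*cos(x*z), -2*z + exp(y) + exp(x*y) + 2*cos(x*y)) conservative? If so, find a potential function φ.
No, ∇×F = (x*exp(x*y) - x*exp(x*z) - 2*x*sin(x*y) - 3*x*sin(x*z) + exp(y), y*(-exp(x*y) - 2*exp(y*z) + 2*sin(x*y)), z*exp(x*z) + 2*z*exp(y*z) + 3*z*sin(x*z) + 4*sin(y)) ≠ 0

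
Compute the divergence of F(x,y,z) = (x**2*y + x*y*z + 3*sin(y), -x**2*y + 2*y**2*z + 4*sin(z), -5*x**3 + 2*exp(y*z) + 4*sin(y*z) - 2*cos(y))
-x**2 + 2*x*y + 5*y*z + 2*y*exp(y*z) + 4*y*cos(y*z)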